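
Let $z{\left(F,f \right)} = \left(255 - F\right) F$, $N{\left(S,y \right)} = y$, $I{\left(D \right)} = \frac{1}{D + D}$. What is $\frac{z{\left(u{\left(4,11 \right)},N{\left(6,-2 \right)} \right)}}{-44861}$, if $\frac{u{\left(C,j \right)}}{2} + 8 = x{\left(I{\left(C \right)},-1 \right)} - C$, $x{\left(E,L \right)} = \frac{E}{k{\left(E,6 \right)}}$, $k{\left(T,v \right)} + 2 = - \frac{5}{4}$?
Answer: $\frac{1135564}{7581509} \approx 0.14978$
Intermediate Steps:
$k{\left(T,v \right)} = - \frac{13}{4}$ ($k{\left(T,v \right)} = -2 - \frac{5}{4} = - \frac{13}{4}$)
$I{\left(D \right)} = \frac{1}{2 D}$
$x{\left(E,L \right)} = - \frac{4 E}{13}$ ($x{\left(E,L \right)} = \frac{E}{- \frac{13}{4}} = E \left(- \frac{4}{13}\right) = - \frac{4 E}{13}$)
$u{\left(C,j \right)} = -16 - 2 C - \frac{4}{13 C}$ ($u{\left(C,j \right)} = -16 + 2 \left(- \frac{4 \frac{1}{2 C}}{13} - C\right) = -16 + 2 \left(- \frac{2}{13 C} - C\right) = -16 + 2 \left(- C - \frac{2}{13 C}\right) = -16 - \left(2 C + \frac{4}{13 C}\right) = -16 - 2 C - \frac{4}{13 C}$)
$z{\left(F,f \right)} = F \left(255 - F\right)$
$\frac{z{\left(u{\left(4,11 \right)},N{\left(6,-2 \right)} \right)}}{-44861} = \frac{\left(-16 - 8 - \frac{4}{13 \cdot 4}\right) \left(255 - \left(-16 - 8 - \frac{4}{13 \cdot 4}\right)\right)}{-44861} = \left(-16 - 8 - \frac{1}{13}\right) \left(255 - \left(-16 - 8 - \frac{1}{13}\right)\right) \left(- \frac{1}{44861}\right) = - \frac{313 \left(255 - - \frac{313}{13}\right)}{13} \left(- \frac{1}{44861}\right) = - \frac{313 \left(255 + \frac{313}{13}\right)}{13} \left(- \frac{1}{44861}\right) = \left(- \frac{313}{13}\right) \frac{3628}{13} \left(- \frac{1}{44861}\right) = \left(- \frac{1135564}{169}\right) \left(- \frac{1}{44861}\right) = \frac{1135564}{7581509}$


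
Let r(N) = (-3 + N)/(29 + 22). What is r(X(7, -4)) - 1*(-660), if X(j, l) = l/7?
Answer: 235595/357 ≈ 659.93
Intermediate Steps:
X(j, l) = l/7 (X(j, l) = l*(⅐) = l/7)
r(N) = -1/17 + N/51 (r(N) = (-3 + N)/51 = (-3 + N)*(1/51) = -1/17 + N/51)
r(X(7, -4)) - 1*(-660) = (-1/17 + ((⅐)*(-4))/51) - 1*(-660) = (-1/17 + (1/51)*(-4/7)) + 660 = (-1/17 - 4/357) + 660 = -25/357 + 660 = 235595/357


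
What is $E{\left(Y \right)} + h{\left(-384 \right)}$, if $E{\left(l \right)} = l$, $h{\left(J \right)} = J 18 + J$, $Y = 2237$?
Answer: $-5059$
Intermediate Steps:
$h{\left(J \right)} = 19 J$ ($h{\left(J \right)} = 18 J + J = 19 J$)
$E{\left(Y \right)} + h{\left(-384 \right)} = 2237 + 19 \left(-384\right) = 2237 - 7296 = -5059$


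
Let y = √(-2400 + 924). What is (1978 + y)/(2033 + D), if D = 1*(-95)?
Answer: 989/969 + I*√41/323 ≈ 1.0206 + 0.019824*I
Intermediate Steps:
D = -95
y = 6*I*√41 (y = √(-1476) = 6*I*√41 ≈ 38.419*I)
(1978 + y)/(2033 + D) = (1978 + 6*I*√41)/(2033 - 95) = (1978 + 6*I*√41)/1938 = (1978 + 6*I*√41)*(1/1938) = 989/969 + I*√41/323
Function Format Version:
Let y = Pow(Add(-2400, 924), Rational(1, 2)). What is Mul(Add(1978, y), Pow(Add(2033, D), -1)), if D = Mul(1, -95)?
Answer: Add(Rational(989, 969), Mul(Rational(1, 323), I, Pow(41, Rational(1, 2)))) ≈ Add(1.0206, Mul(0.019824, I))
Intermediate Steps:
D = -95
y = Mul(6, I, Pow(41, Rational(1, 2))) (y = Pow(-1476, Rational(1, 2)) = Mul(6, I, Pow(41, Rational(1, 2))) ≈ Mul(38.419, I))
Mul(Add(1978, y), Pow(Add(2033, D), -1)) = Mul(Add(1978, Mul(6, I, Pow(41, Rational(1, 2)))), Pow(Add(2033, -95), -1)) = Mul(Add(1978, Mul(6, I, Pow(41, Rational(1, 2)))), Pow(1938, -1)) = Mul(Add(1978, Mul(6, I, Pow(41, Rational(1, 2)))), Rational(1, 1938)) = Add(Rational(989, 969), Mul(Rational(1, 323), I, Pow(41, Rational(1, 2))))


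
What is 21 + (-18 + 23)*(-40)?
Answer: -179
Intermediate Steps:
21 + (-18 + 23)*(-40) = 21 + 5*(-40) = 21 - 200 = -179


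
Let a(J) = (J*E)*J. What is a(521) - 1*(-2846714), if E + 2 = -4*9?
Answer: -7468044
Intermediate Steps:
E = -38 (E = -2 - 4*9 = -2 - 36 = -38)
a(J) = -38*J**2 (a(J) = (J*(-38))*J = (-38*J)*J = -38*J**2)
a(521) - 1*(-2846714) = -38*521**2 - 1*(-2846714) = -38*271441 + 2846714 = -10314758 + 2846714 = -7468044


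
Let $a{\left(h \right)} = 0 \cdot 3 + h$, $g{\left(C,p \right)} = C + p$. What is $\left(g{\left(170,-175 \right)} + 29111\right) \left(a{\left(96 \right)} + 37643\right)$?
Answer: $1098431334$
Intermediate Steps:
$a{\left(h \right)} = h$ ($a{\left(h \right)} = 0 + h = h$)
$\left(g{\left(170,-175 \right)} + 29111\right) \left(a{\left(96 \right)} + 37643\right) = \left(\left(170 - 175\right) + 29111\right) \left(96 + 37643\right) = \left(-5 + 29111\right) 37739 = 29106 \cdot 37739 = 1098431334$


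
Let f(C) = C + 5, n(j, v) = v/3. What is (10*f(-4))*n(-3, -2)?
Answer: -20/3 ≈ -6.6667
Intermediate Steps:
n(j, v) = v/3 (n(j, v) = v*(1/3) = v/3)
f(C) = 5 + C
(10*f(-4))*n(-3, -2) = (10*(5 - 4))*((1/3)*(-2)) = (10*1)*(-2/3) = 10*(-2/3) = -20/3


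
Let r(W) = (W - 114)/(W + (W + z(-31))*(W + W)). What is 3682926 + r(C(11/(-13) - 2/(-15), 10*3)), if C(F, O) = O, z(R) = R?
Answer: 18414644/5 ≈ 3.6829e+6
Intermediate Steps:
r(W) = (-114 + W)/(W + 2*W*(-31 + W)) (r(W) = (W - 114)/(W + (W - 31)*(W + W)) = (-114 + W)/(W + (-31 + W)*(2*W)) = (-114 + W)/(W + 2*W*(-31 + W)))
3682926 + r(C(11/(-13) - 2/(-15), 10*3)) = 3682926 + (-114 + 10*3)/(((10*3))*(-61 + 2*(10*3))) = 3682926 + (-114 + 30)/(30*(-61 + 2*30)) = 3682926 + (1/30)*(-84)/(-61 + 60) = 3682926 + (1/30)*(-84)/(-1) = 3682926 + (1/30)*(-1)*(-84) = 3682926 + 14/5 = 18414644/5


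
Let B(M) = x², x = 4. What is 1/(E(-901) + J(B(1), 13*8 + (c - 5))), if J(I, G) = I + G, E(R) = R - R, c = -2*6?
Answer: 1/103 ≈ 0.0097087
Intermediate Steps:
c = -12
E(R) = 0
B(M) = 16 (B(M) = 4² = 16)
J(I, G) = G + I
1/(E(-901) + J(B(1), 13*8 + (c - 5))) = 1/(0 + ((13*8 + (-12 - 5)) + 16)) = 1/(0 + ((104 - 17) + 16)) = 1/(0 + (87 + 16)) = 1/(0 + 103) = 1/103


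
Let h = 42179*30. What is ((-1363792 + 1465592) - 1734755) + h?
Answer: -367585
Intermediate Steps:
h = 1265370
((-1363792 + 1465592) - 1734755) + h = ((-1363792 + 1465592) - 1734755) + 1265370 = (101800 - 1734755) + 1265370 = -1632955 + 1265370 = -367585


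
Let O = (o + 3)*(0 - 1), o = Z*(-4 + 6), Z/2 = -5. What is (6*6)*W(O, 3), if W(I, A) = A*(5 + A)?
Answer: 864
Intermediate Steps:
Z = -10 (Z = 2*(-5) = -10)
o = -20 (o = -10*(-4 + 6) = -10*2 = -20)
O = 17 (O = (-20 + 3)*(0 - 1) = -17*(-1) = 17)
(6*6)*W(O, 3) = (6*6)*(3*(5 + 3)) = 36*(3*8) = 36*24 = 864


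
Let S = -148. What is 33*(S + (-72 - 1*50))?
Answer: -8910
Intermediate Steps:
33*(S + (-72 - 1*50)) = 33*(-148 + (-72 - 1*50)) = 33*(-148 + (-72 - 50)) = 33*(-148 - 122) = 33*(-270) = -8910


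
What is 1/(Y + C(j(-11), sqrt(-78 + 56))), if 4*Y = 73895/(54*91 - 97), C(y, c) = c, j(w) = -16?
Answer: 1423808860/13628099153 - 371255824*I*sqrt(22)/13628099153 ≈ 0.10448 - 0.12778*I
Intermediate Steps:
Y = 73895/19268 (Y = (73895/(54*91 - 97))/4 = (73895/(4914 - 97))/4 = (73895/4817)/4 = (73895*(1/4817))/4 = (1/4)*(73895/4817) = 73895/19268 ≈ 3.8351)
1/(Y + C(j(-11), sqrt(-78 + 56))) = 1/(73895/19268 + sqrt(-78 + 56)) = 1/(73895/19268 + sqrt(-22)) = 1/(73895/19268 + I*sqrt(22))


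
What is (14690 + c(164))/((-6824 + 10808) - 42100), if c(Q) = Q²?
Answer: -20793/19058 ≈ -1.0910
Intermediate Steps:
(14690 + c(164))/((-6824 + 10808) - 42100) = (14690 + 164²)/((-6824 + 10808) - 42100) = (14690 + 26896)/(3984 - 42100) = 41586/(-38116) = 41586*(-1/38116) = -20793/19058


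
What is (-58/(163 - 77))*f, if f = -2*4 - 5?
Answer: 377/43 ≈ 8.7674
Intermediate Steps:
f = -13 (f = -8 - 5 = -13)
(-58/(163 - 77))*f = (-58/(163 - 77))*(-13) = (-58/86)*(-13) = ((1/86)*(-58))*(-13) = -29/43*(-13) = 377/43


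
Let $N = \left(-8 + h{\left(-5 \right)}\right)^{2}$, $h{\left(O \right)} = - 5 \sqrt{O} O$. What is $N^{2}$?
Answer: $8569721 + 2448800 i \sqrt{5} \approx 8.5697 \cdot 10^{6} + 5.4757 \cdot 10^{6} i$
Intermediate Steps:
$h{\left(O \right)} = - 5 O^{\frac{3}{2}}$
$N = \left(-8 + 25 i \sqrt{5}\right)^{2}$ ($N = \left(-8 - 5 \left(-5\right)^{\frac{3}{2}}\right)^{2} = \left(-8 - 5 \left(- 5 i \sqrt{5}\right)\right)^{2} = \left(-8 + 25 i \sqrt{5}\right)^{2} \approx -3061.0 - 894.43 i$)
$N^{2} = \left(\left(8 - 25 i \sqrt{5}\right)^{2}\right)^{2} = \left(8 - 25 i \sqrt{5}\right)^{4}$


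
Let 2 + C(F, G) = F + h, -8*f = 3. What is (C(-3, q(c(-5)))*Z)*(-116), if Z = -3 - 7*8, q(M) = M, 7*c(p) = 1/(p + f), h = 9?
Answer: 27376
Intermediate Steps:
f = -3/8 (f = -⅛*3 = -3/8 ≈ -0.37500)
c(p) = 1/(7*(-3/8 + p)) (c(p) = 1/(7*(p - 3/8)) = 1/(7*(-3/8 + p)))
C(F, G) = 7 + F (C(F, G) = -2 + (F + 9) = -2 + (9 + F) = 7 + F)
Z = -59 (Z = -3 - 56 = -59)
(C(-3, q(c(-5)))*Z)*(-116) = ((7 - 3)*(-59))*(-116) = (4*(-59))*(-116) = -236*(-116) = 27376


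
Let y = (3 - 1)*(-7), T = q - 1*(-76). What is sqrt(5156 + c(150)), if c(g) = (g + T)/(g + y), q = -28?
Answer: sqrt(5962019)/34 ≈ 71.815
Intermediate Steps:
T = 48 (T = -28 - 1*(-76) = -28 + 76 = 48)
y = -14 (y = 2*(-7) = -14)
c(g) = (48 + g)/(-14 + g) (c(g) = (g + 48)/(g - 14) = (48 + g)/(-14 + g))
sqrt(5156 + c(150)) = sqrt(5156 + (48 + 150)/(-14 + 150)) = sqrt(5156 + 198/136) = sqrt(5156 + (1/136)*198) = sqrt(5156 + 99/68) = sqrt(350707/68) = sqrt(5962019)/34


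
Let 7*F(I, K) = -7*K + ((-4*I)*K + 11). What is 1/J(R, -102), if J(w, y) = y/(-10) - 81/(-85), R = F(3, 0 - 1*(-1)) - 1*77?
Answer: 85/948 ≈ 0.089662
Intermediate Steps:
F(I, K) = 11/7 - K - 4*I*K/7 (F(I, K) = (-7*K + ((-4*I)*K + 11))/7 = (-7*K + (-4*I*K + 11))/7 = (-7*K + (11 - 4*I*K))/7 = (11 - 7*K - 4*I*K)/7 = 11/7 - K - 4*I*K/7)
R = -547/7 (R = (11/7 - (0 - 1*(-1)) - 4/7*3*(0 - 1*(-1))) - 1*77 = (11/7 - (0 + 1) - 4/7*3*(0 + 1)) - 77 = (11/7 - 1*1 - 4/7*3*1) - 77 = (11/7 - 1 - 12/7) - 77 = -8/7 - 77 = -547/7 ≈ -78.143)
J(w, y) = 81/85 - y/10 (J(w, y) = y*(-1/10) - 81*(-1/85) = -y/10 + 81/85 = 81/85 - y/10)
1/J(R, -102) = 1/(81/85 - 1/10*(-102)) = 1/(81/85 + 51/5) = 1/(948/85) = 85/948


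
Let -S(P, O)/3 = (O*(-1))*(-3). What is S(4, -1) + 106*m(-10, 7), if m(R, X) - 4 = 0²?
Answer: 433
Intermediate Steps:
S(P, O) = -9*O (S(P, O) = -3*O*(-1)*(-3) = -3*(-O)*(-3) = -9*O)
m(R, X) = 4 (m(R, X) = 4 + 0² = 4 + 0 = 4)
S(4, -1) + 106*m(-10, 7) = -9*(-1) + 106*4 = 9 + 424 = 433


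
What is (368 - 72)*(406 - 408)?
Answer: -592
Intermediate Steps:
(368 - 72)*(406 - 408) = 296*(-2) = -592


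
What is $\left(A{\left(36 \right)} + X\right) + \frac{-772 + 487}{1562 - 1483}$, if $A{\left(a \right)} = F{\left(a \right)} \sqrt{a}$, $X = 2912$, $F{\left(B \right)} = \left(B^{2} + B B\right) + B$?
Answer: $\frac{1475435}{79} \approx 18676.0$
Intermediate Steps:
$F{\left(B \right)} = B + 2 B^{2}$ ($F{\left(B \right)} = \left(B^{2} + B^{2}\right) + B = 2 B^{2} + B = B + 2 B^{2}$)
$A{\left(a \right)} = a^{\frac{3}{2}} \left(1 + 2 a\right)$ ($A{\left(a \right)} = a \left(1 + 2 a\right) \sqrt{a} = a^{\frac{3}{2}} \left(1 + 2 a\right)$)
$\left(A{\left(36 \right)} + X\right) + \frac{-772 + 487}{1562 - 1483} = \left(36^{\frac{3}{2}} \left(1 + 2 \cdot 36\right) + 2912\right) + \frac{-772 + 487}{1562 - 1483} = \left(216 \left(1 + 72\right) + 2912\right) - \frac{285}{79} = \left(216 \cdot 73 + 2912\right) - \frac{285}{79} = \left(15768 + 2912\right) - \frac{285}{79} = 18680 - \frac{285}{79} = \frac{1475435}{79}$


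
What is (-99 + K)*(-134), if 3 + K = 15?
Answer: 11658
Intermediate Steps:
K = 12 (K = -3 + 15 = 12)
(-99 + K)*(-134) = (-99 + 12)*(-134) = -87*(-134) = 11658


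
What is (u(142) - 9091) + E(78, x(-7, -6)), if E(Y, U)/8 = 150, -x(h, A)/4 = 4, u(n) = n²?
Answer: 12273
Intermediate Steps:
x(h, A) = -16 (x(h, A) = -4*4 = -16)
E(Y, U) = 1200 (E(Y, U) = 8*150 = 1200)
(u(142) - 9091) + E(78, x(-7, -6)) = (142² - 9091) + 1200 = (20164 - 9091) + 1200 = 11073 + 1200 = 12273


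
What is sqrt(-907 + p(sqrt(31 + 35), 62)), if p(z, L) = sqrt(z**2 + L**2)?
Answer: sqrt(-907 + sqrt(3910)) ≈ 29.06*I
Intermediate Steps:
p(z, L) = sqrt(L**2 + z**2)
sqrt(-907 + p(sqrt(31 + 35), 62)) = sqrt(-907 + sqrt(62**2 + (sqrt(31 + 35))**2)) = sqrt(-907 + sqrt(3844 + (sqrt(66))**2)) = sqrt(-907 + sqrt(3844 + 66)) = sqrt(-907 + sqrt(3910))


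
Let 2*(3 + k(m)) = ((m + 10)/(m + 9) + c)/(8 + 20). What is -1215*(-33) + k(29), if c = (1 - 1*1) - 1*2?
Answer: 85315739/2128 ≈ 40092.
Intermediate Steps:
c = -2 (c = (1 - 1) - 2 = 0 - 2 = -2)
k(m) = -85/28 + (10 + m)/(56*(9 + m)) (k(m) = -3 + (((m + 10)/(m + 9) - 2)/(8 + 20))/2 = -3 + (((10 + m)/(9 + m) - 2)/28)/2 = -3 + (((10 + m)/(9 + m) - 2)*(1/28))/2 = -3 + ((-2 + (10 + m)/(9 + m))*(1/28))/2 = -3 + (-1/14 + (10 + m)/(28*(9 + m)))/2 = -3 + (-1/28 + (10 + m)/(56*(9 + m))) = -85/28 + (10 + m)/(56*(9 + m)))
-1215*(-33) + k(29) = -1215*(-33) + (-1520 - 169*29)/(56*(9 + 29)) = 40095 + (1/56)*(-1520 - 4901)/38 = 40095 + (1/56)*(1/38)*(-6421) = 40095 - 6421/2128 = 85315739/2128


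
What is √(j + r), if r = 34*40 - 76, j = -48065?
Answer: I*√46781 ≈ 216.29*I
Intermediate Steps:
r = 1284 (r = 1360 - 76 = 1284)
√(j + r) = √(-48065 + 1284) = √(-46781) = I*√46781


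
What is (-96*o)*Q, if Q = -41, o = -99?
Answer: -389664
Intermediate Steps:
(-96*o)*Q = -96*(-99)*(-41) = 9504*(-41) = -389664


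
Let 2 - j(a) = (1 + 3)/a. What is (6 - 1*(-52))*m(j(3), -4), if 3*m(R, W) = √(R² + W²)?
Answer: 116*√37/9 ≈ 78.400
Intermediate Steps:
j(a) = 2 - 4/a (j(a) = 2 - (1 + 3)/a = 2 - 4/a)
m(R, W) = √(R² + W²)/3
(6 - 1*(-52))*m(j(3), -4) = (6 - 1*(-52))*(√((2 - 4/3)² + (-4)²)/3) = (6 + 52)*(√((2 - 4*⅓)² + 16)/3) = 58*(√((2 - 4/3)² + 16)/3) = 58*(√((⅔)² + 16)/3) = 58*(√(4/9 + 16)/3) = 58*(√(148/9)/3) = 58*((2*√37/3)/3) = 58*(2*√37/9) = 116*√37/9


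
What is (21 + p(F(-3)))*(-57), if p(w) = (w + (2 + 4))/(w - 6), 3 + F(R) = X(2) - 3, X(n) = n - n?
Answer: -1197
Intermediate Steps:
X(n) = 0
F(R) = -6 (F(R) = -3 + (0 - 3) = -3 - 3 = -6)
p(w) = (6 + w)/(-6 + w) (p(w) = (w + 6)/(-6 + w) = (6 + w)/(-6 + w))
(21 + p(F(-3)))*(-57) = (21 + (6 - 6)/(-6 - 6))*(-57) = (21 + 0/(-12))*(-57) = (21 - 1/12*0)*(-57) = (21 + 0)*(-57) = 21*(-57) = -1197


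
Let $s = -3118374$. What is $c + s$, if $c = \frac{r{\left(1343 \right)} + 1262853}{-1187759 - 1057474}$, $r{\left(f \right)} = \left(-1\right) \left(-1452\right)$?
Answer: $- \frac{2333825825149}{748411} \approx -3.1184 \cdot 10^{6}$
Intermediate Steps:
$r{\left(f \right)} = 1452$
$c = - \frac{421435}{748411}$ ($c = \frac{1452 + 1262853}{-1187759 - 1057474} = \frac{1264305}{-2245233} = 1264305 \left(- \frac{1}{2245233}\right) = - \frac{421435}{748411} \approx -0.56311$)
$c + s = - \frac{421435}{748411} - 3118374 = - \frac{2333825825149}{748411}$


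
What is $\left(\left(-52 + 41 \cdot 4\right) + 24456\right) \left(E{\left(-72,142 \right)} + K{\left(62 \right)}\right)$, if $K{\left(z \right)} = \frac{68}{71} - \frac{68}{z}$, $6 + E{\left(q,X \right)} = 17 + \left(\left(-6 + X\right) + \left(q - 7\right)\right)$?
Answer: $\frac{3669525616}{2201} \approx 1.6672 \cdot 10^{6}$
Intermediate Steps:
$E{\left(q,X \right)} = -2 + X + q$ ($E{\left(q,X \right)} = -6 + \left(17 + \left(\left(-6 + X\right) + \left(q - 7\right)\right)\right) = -6 + \left(17 + \left(\left(-6 + X\right) + \left(-7 + q\right)\right)\right) = -6 + \left(17 + \left(-13 + X + q\right)\right) = -6 + \left(4 + X + q\right) = -2 + X + q$)
$K{\left(z \right)} = \frac{68}{71} - \frac{68}{z}$ ($K{\left(z \right)} = 68 \cdot \frac{1}{71} - \frac{68}{z} = \frac{68}{71} - \frac{68}{z}$)
$\left(\left(-52 + 41 \cdot 4\right) + 24456\right) \left(E{\left(-72,142 \right)} + K{\left(62 \right)}\right) = \left(\left(-52 + 41 \cdot 4\right) + 24456\right) \left(\left(-2 + 142 - 72\right) + \left(\frac{68}{71} - \frac{68}{62}\right)\right) = \left(\left(-52 + 164\right) + 24456\right) \left(68 + \left(\frac{68}{71} - \frac{34}{31}\right)\right) = \left(112 + 24456\right) \left(68 + \left(\frac{68}{71} - \frac{34}{31}\right)\right) = 24568 \left(68 - \frac{306}{2201}\right) = 24568 \cdot \frac{149362}{2201} = \frac{3669525616}{2201}$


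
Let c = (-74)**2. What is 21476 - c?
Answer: 16000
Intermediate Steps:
c = 5476
21476 - c = 21476 - 1*5476 = 21476 - 5476 = 16000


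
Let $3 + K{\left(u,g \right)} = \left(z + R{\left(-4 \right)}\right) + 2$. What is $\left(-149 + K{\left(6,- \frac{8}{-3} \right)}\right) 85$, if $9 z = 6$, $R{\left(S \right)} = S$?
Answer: $- \frac{39100}{3} \approx -13033.0$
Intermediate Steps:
$z = \frac{2}{3}$ ($z = \frac{1}{9} \cdot 6 = \frac{2}{3} \approx 0.66667$)
$K{\left(u,g \right)} = - \frac{13}{3}$ ($K{\left(u,g \right)} = -3 + \left(\left(\frac{2}{3} - 4\right) + 2\right) = -3 + \left(- \frac{10}{3} + 2\right) = -3 - \frac{4}{3} = - \frac{13}{3}$)
$\left(-149 + K{\left(6,- \frac{8}{-3} \right)}\right) 85 = \left(-149 - \frac{13}{3}\right) 85 = \left(- \frac{460}{3}\right) 85 = - \frac{39100}{3}$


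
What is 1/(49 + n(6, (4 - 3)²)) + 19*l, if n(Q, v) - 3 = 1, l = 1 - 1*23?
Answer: -22153/53 ≈ -417.98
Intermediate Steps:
l = -22 (l = 1 - 23 = -22)
n(Q, v) = 4 (n(Q, v) = 3 + 1 = 4)
1/(49 + n(6, (4 - 3)²)) + 19*l = 1/(49 + 4) + 19*(-22) = 1/53 - 418 = -22153/53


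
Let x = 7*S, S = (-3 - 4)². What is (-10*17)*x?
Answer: -58310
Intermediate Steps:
S = 49 (S = (-7)² = 49)
x = 343 (x = 7*49 = 343)
(-10*17)*x = -10*17*343 = -170*343 = -58310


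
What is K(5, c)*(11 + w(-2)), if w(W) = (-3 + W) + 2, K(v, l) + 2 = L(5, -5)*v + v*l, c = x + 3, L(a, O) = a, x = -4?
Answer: 144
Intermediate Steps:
c = -1 (c = -4 + 3 = -1)
K(v, l) = -2 + 5*v + l*v (K(v, l) = -2 + (5*v + v*l) = -2 + (5*v + l*v) = -2 + 5*v + l*v)
w(W) = -1 + W
K(5, c)*(11 + w(-2)) = (-2 + 5*5 - 1*5)*(11 + (-1 - 2)) = (-2 + 25 - 5)*(11 - 3) = 18*8 = 144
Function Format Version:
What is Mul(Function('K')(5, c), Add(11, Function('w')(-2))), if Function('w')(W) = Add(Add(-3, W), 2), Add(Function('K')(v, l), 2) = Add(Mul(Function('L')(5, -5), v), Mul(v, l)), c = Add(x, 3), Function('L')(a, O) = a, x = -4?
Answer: 144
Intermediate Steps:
c = -1 (c = Add(-4, 3) = -1)
Function('K')(v, l) = Add(-2, Mul(5, v), Mul(l, v)) (Function('K')(v, l) = Add(-2, Add(Mul(5, v), Mul(v, l))) = Add(-2, Add(Mul(5, v), Mul(l, v))) = Add(-2, Mul(5, v), Mul(l, v)))
Function('w')(W) = Add(-1, W)
Mul(Function('K')(5, c), Add(11, Function('w')(-2))) = Mul(Add(-2, Mul(5, 5), Mul(-1, 5)), Add(11, Add(-1, -2))) = Mul(Add(-2, 25, -5), Add(11, -3)) = Mul(18, 8) = 144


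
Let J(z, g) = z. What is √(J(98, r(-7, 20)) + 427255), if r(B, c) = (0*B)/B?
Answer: √427353 ≈ 653.72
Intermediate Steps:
r(B, c) = 0 (r(B, c) = 0/B = 0)
√(J(98, r(-7, 20)) + 427255) = √(98 + 427255) = √427353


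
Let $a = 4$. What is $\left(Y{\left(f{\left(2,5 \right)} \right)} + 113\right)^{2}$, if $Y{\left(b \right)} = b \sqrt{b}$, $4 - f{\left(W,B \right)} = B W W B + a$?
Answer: $\left(113 - 1000 i\right)^{2} \approx -9.8723 \cdot 10^{5} - 2.26 \cdot 10^{5} i$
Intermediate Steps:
$f{\left(W,B \right)} = - B^{2} W^{2}$ ($f{\left(W,B \right)} = 4 - \left(B W W B + 4\right) = 4 - \left(B W^{2} B + 4\right) = 4 - \left(B^{2} W^{2} + 4\right) = 4 - \left(4 + B^{2} W^{2}\right) = - B^{2} W^{2}$)
$Y{\left(b \right)} = b^{\frac{3}{2}}$
$\left(Y{\left(f{\left(2,5 \right)} \right)} + 113\right)^{2} = \left(\left(- 5^{2} \cdot 2^{2}\right)^{\frac{3}{2}} + 113\right)^{2} = \left(\left(\left(-1\right) 25 \cdot 4\right)^{\frac{3}{2}} + 113\right)^{2} = \left(\left(-100\right)^{\frac{3}{2}} + 113\right)^{2} = \left(- 1000 i + 113\right)^{2} = \left(113 - 1000 i\right)^{2}$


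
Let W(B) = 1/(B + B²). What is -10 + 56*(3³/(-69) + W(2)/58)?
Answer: -63536/2001 ≈ -31.752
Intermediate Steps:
-10 + 56*(3³/(-69) + W(2)/58) = -10 + 56*(3³/(-69) + (1/(2*(1 + 2)))/58) = -10 + 56*(27*(-1/69) + ((½)/3)*(1/58)) = -10 + 56*(-9/23 + ((½)*(⅓))*(1/58)) = -10 + 56*(-9/23 + (⅙)*(1/58)) = -10 + 56*(-9/23 + 1/348) = -10 + 56*(-3109/8004) = -10 - 43526/2001 = -63536/2001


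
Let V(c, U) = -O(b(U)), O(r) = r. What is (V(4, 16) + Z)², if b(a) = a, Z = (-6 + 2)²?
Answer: 0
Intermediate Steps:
Z = 16 (Z = (-4)² = 16)
V(c, U) = -U
(V(4, 16) + Z)² = (-1*16 + 16)² = (-16 + 16)² = 0² = 0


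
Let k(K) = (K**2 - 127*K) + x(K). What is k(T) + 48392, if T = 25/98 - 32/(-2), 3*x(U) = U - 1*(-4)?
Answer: 1342598347/28812 ≈ 46599.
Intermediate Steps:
x(U) = 4/3 + U/3 (x(U) = (U - 1*(-4))/3 = (U + 4)/3 = (4 + U)/3 = 4/3 + U/3)
T = 1593/98 (T = 25*(1/98) - 32*(-1/2) = 25/98 + 16 = 1593/98 ≈ 16.255)
k(K) = 4/3 + K**2 - 380*K/3 (k(K) = (K**2 - 127*K) + (4/3 + K/3) = 4/3 + K**2 - 380*K/3)
k(T) + 48392 = (4/3 + (1593/98)**2 - 380/3*1593/98) + 48392 = (4/3 + 2537649/9604 - 100890/49) + 48392 = -51671957/28812 + 48392 = 1342598347/28812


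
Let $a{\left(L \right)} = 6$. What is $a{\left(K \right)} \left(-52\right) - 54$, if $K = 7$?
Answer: $-366$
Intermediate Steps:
$a{\left(K \right)} \left(-52\right) - 54 = 6 \left(-52\right) - 54 = -312 - 54 = -366$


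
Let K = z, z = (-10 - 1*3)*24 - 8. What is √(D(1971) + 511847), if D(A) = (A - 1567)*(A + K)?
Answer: √1178851 ≈ 1085.8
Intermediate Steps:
z = -320 (z = (-10 - 3)*24 - 8 = -13*24 - 8 = -312 - 8 = -320)
K = -320
D(A) = (-1567 + A)*(-320 + A) (D(A) = (A - 1567)*(A - 320) = (-1567 + A)*(-320 + A))
√(D(1971) + 511847) = √((501440 + 1971² - 1887*1971) + 511847) = √((501440 + 3884841 - 3719277) + 511847) = √(667004 + 511847) = √1178851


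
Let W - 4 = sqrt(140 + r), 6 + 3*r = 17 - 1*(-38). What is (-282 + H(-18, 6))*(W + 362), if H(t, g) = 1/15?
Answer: -515938/5 - 4229*sqrt(1407)/45 ≈ -1.0671e+5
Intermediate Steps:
H(t, g) = 1/15
r = 49/3 (r = -2 + (17 - 1*(-38))/3 = -2 + (17 + 38)/3 = -2 + (1/3)*55 = -2 + 55/3 = 49/3 ≈ 16.333)
W = 4 + sqrt(1407)/3 (W = 4 + sqrt(140 + 49/3) = 4 + sqrt(469/3) = 4 + sqrt(1407)/3 ≈ 16.503)
(-282 + H(-18, 6))*(W + 362) = (-282 + 1/15)*((4 + sqrt(1407)/3) + 362) = -4229*(366 + sqrt(1407)/3)/15 = -515938/5 - 4229*sqrt(1407)/45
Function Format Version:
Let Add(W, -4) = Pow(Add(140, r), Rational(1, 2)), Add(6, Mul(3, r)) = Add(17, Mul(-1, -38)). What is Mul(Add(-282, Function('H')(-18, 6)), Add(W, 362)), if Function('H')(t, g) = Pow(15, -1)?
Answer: Add(Rational(-515938, 5), Mul(Rational(-4229, 45), Pow(1407, Rational(1, 2)))) ≈ -1.0671e+5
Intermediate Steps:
Function('H')(t, g) = Rational(1, 15)
r = Rational(49, 3) (r = Add(-2, Mul(Rational(1, 3), Add(17, Mul(-1, -38)))) = Add(-2, Mul(Rational(1, 3), Add(17, 38))) = Add(-2, Mul(Rational(1, 3), 55)) = Add(-2, Rational(55, 3)) = Rational(49, 3) ≈ 16.333)
W = Add(4, Mul(Rational(1, 3), Pow(1407, Rational(1, 2)))) (W = Add(4, Pow(Add(140, Rational(49, 3)), Rational(1, 2))) = Add(4, Pow(Rational(469, 3), Rational(1, 2))) = Add(4, Mul(Rational(1, 3), Pow(1407, Rational(1, 2)))) ≈ 16.503)
Mul(Add(-282, Function('H')(-18, 6)), Add(W, 362)) = Mul(Add(-282, Rational(1, 15)), Add(Add(4, Mul(Rational(1, 3), Pow(1407, Rational(1, 2)))), 362)) = Mul(Rational(-4229, 15), Add(366, Mul(Rational(1, 3), Pow(1407, Rational(1, 2))))) = Add(Rational(-515938, 5), Mul(Rational(-4229, 45), Pow(1407, Rational(1, 2))))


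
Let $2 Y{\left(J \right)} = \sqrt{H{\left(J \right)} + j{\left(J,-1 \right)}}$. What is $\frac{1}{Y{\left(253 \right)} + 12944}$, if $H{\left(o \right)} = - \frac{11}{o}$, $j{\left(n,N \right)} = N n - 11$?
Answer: $\frac{1190848}{15414342585} - \frac{2 i \sqrt{139679}}{15414342585} \approx 7.7256 \cdot 10^{-5} - 4.8492 \cdot 10^{-8} i$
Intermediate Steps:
$j{\left(n,N \right)} = -11 + N n$
$Y{\left(J \right)} = \frac{\sqrt{-11 - J - \frac{11}{J}}}{2}$ ($Y{\left(J \right)} = \frac{\sqrt{- \frac{11}{J} - \left(11 + J\right)}}{2} = \frac{\sqrt{-11 - J - \frac{11}{J}}}{2}$)
$\frac{1}{Y{\left(253 \right)} + 12944} = \frac{1}{\frac{\sqrt{-11 - 253 - \frac{11}{253}}}{2} + 12944} = \frac{1}{\frac{\sqrt{-11 - 253 - \frac{1}{23}}}{2} + 12944} = \frac{1}{\frac{\sqrt{- \frac{6073}{23}}}{2} + 12944} = \frac{1}{\frac{\frac{1}{23} i \sqrt{139679}}{2} + 12944} = \frac{1}{\frac{i \sqrt{139679}}{46} + 12944} = \frac{1}{12944 + \frac{i \sqrt{139679}}{46}}$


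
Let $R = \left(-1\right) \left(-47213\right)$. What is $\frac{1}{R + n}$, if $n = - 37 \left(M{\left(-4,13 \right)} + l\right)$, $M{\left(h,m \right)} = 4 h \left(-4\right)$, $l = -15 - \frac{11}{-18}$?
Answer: $\frac{18}{816793} \approx 2.2037 \cdot 10^{-5}$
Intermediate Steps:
$l = - \frac{259}{18}$ ($l = -15 - 11 \left(- \frac{1}{18}\right) = -15 - - \frac{11}{18} = -15 + \frac{11}{18} = - \frac{259}{18} \approx -14.389$)
$M{\left(h,m \right)} = - 16 h$
$n = - \frac{33041}{18}$ ($n = - 37 \left(\left(-16\right) \left(-4\right) - \frac{259}{18}\right) = - 37 \left(64 - \frac{259}{18}\right) = \left(-37\right) \frac{893}{18} = - \frac{33041}{18} \approx -1835.6$)
$R = 47213$
$\frac{1}{R + n} = \frac{1}{47213 - \frac{33041}{18}} = \frac{1}{\frac{816793}{18}} = \frac{18}{816793}$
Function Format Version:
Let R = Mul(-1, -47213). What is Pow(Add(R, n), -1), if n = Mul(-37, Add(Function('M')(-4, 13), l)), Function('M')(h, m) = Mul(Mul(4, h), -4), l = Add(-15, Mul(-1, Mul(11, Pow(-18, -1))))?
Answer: Rational(18, 816793) ≈ 2.2037e-5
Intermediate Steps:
l = Rational(-259, 18) (l = Add(-15, Mul(-1, Mul(11, Rational(-1, 18)))) = Add(-15, Mul(-1, Rational(-11, 18))) = Add(-15, Rational(11, 18)) = Rational(-259, 18) ≈ -14.389)
Function('M')(h, m) = Mul(-16, h)
n = Rational(-33041, 18) (n = Mul(-37, Add(Mul(-16, -4), Rational(-259, 18))) = Mul(-37, Add(64, Rational(-259, 18))) = Mul(-37, Rational(893, 18)) = Rational(-33041, 18) ≈ -1835.6)
R = 47213
Pow(Add(R, n), -1) = Pow(Add(47213, Rational(-33041, 18)), -1) = Pow(Rational(816793, 18), -1) = Rational(18, 816793)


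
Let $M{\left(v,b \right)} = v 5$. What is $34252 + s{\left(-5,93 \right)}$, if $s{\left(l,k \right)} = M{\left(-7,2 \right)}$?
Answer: $34217$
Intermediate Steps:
$M{\left(v,b \right)} = 5 v$
$s{\left(l,k \right)} = -35$ ($s{\left(l,k \right)} = 5 \left(-7\right) = -35$)
$34252 + s{\left(-5,93 \right)} = 34252 - 35 = 34217$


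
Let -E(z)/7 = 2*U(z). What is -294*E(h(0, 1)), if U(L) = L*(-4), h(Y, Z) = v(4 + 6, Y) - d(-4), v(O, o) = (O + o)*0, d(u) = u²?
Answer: 263424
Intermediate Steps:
v(O, o) = 0
h(Y, Z) = -16 (h(Y, Z) = 0 - 1*(-4)² = 0 - 1*16 = 0 - 16 = -16)
U(L) = -4*L
E(z) = 56*z (E(z) = -14*(-4*z) = -(-56)*z = 56*z)
-294*E(h(0, 1)) = -16464*(-16) = -294*(-896) = 263424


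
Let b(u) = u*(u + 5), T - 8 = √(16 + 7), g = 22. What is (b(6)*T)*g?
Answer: 11616 + 1452*√23 ≈ 18580.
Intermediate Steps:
T = 8 + √23 (T = 8 + √(16 + 7) = 8 + √23 ≈ 12.796)
b(u) = u*(5 + u)
(b(6)*T)*g = ((6*(5 + 6))*(8 + √23))*22 = ((6*11)*(8 + √23))*22 = (66*(8 + √23))*22 = (528 + 66*√23)*22 = 11616 + 1452*√23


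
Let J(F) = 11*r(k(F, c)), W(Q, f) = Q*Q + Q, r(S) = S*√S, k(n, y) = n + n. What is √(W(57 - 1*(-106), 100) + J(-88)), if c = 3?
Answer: 2*√(6683 - 1936*I*√11) ≈ 178.61 - 71.9*I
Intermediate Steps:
k(n, y) = 2*n
r(S) = S^(3/2)
W(Q, f) = Q + Q² (W(Q, f) = Q² + Q = Q + Q²)
J(F) = 22*√2*F^(3/2) (J(F) = 11*(2*F)^(3/2) = 11*(2*√2*F^(3/2)) = 22*√2*F^(3/2))
√(W(57 - 1*(-106), 100) + J(-88)) = √((57 - 1*(-106))*(1 + (57 - 1*(-106))) + 22*√2*(-88)^(3/2)) = √((57 + 106)*(1 + (57 + 106)) + 22*√2*(-176*I*√22)) = √(163*(1 + 163) - 7744*I*√11) = √(163*164 - 7744*I*√11) = √(26732 - 7744*I*√11)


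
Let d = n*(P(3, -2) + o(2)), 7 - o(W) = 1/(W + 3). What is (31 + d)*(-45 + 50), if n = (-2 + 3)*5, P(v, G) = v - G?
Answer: 450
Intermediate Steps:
n = 5 (n = 1*5 = 5)
o(W) = 7 - 1/(3 + W) (o(W) = 7 - 1/(W + 3) = 7 - 1/(3 + W))
d = 59 (d = 5*((3 - 1*(-2)) + (20 + 7*2)/(3 + 2)) = 5*((3 + 2) + (20 + 14)/5) = 5*(5 + (⅕)*34) = 5*(5 + 34/5) = 5*(59/5) = 59)
(31 + d)*(-45 + 50) = (31 + 59)*(-45 + 50) = 90*5 = 450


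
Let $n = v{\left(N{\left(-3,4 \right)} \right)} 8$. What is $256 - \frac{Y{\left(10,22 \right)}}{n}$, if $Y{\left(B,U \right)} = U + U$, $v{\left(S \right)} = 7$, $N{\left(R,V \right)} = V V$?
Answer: $\frac{3573}{14} \approx 255.21$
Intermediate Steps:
$N{\left(R,V \right)} = V^{2}$
$Y{\left(B,U \right)} = 2 U$
$n = 56$ ($n = 7 \cdot 8 = 56$)
$256 - \frac{Y{\left(10,22 \right)}}{n} = 256 - \frac{2 \cdot 22}{56} = 256 - 44 \cdot \frac{1}{56} = 256 - \frac{11}{14} = \frac{3573}{14}$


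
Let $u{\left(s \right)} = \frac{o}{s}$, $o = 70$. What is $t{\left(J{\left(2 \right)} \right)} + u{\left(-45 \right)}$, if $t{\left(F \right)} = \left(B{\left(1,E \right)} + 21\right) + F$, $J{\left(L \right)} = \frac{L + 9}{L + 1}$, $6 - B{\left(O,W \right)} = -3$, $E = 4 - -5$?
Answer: $\frac{289}{9} \approx 32.111$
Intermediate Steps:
$E = 9$ ($E = 4 + 5 = 9$)
$B{\left(O,W \right)} = 9$ ($B{\left(O,W \right)} = 6 - -3 = 6 + 3 = 9$)
$u{\left(s \right)} = \frac{70}{s}$
$J{\left(L \right)} = \frac{9 + L}{1 + L}$
$t{\left(F \right)} = 30 + F$ ($t{\left(F \right)} = \left(9 + 21\right) + F = 30 + F$)
$t{\left(J{\left(2 \right)} \right)} + u{\left(-45 \right)} = \left(30 + \frac{9 + 2}{1 + 2}\right) + \frac{70}{-45} = \left(30 + \frac{1}{3} \cdot 11\right) + 70 \left(- \frac{1}{45}\right) = \left(30 + \frac{1}{3} \cdot 11\right) - \frac{14}{9} = \left(30 + \frac{11}{3}\right) - \frac{14}{9} = \frac{101}{3} - \frac{14}{9} = \frac{289}{9}$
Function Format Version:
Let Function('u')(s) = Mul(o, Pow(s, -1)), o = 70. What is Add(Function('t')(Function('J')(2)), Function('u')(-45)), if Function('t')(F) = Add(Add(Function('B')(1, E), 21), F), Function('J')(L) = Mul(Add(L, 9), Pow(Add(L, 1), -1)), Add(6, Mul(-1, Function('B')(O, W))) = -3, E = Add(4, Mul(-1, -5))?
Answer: Rational(289, 9) ≈ 32.111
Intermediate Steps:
E = 9 (E = Add(4, 5) = 9)
Function('B')(O, W) = 9 (Function('B')(O, W) = Add(6, Mul(-1, -3)) = Add(6, 3) = 9)
Function('u')(s) = Mul(70, Pow(s, -1))
Function('J')(L) = Mul(Pow(Add(1, L), -1), Add(9, L)) (Function('J')(L) = Mul(Add(9, L), Pow(Add(1, L), -1)) = Mul(Pow(Add(1, L), -1), Add(9, L)))
Function('t')(F) = Add(30, F) (Function('t')(F) = Add(Add(9, 21), F) = Add(30, F))
Add(Function('t')(Function('J')(2)), Function('u')(-45)) = Add(Add(30, Mul(Pow(Add(1, 2), -1), Add(9, 2))), Mul(70, Pow(-45, -1))) = Add(Add(30, Mul(Pow(3, -1), 11)), Mul(70, Rational(-1, 45))) = Add(Add(30, Mul(Rational(1, 3), 11)), Rational(-14, 9)) = Add(Add(30, Rational(11, 3)), Rational(-14, 9)) = Add(Rational(101, 3), Rational(-14, 9)) = Rational(289, 9)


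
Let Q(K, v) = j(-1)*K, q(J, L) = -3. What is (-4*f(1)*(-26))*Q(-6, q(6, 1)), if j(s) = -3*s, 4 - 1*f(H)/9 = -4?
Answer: -134784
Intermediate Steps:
f(H) = 72 (f(H) = 36 - 9*(-4) = 36 + 36 = 72)
Q(K, v) = 3*K (Q(K, v) = (-3*(-1))*K = 3*K)
(-4*f(1)*(-26))*Q(-6, q(6, 1)) = (-4*72*(-26))*(3*(-6)) = -288*(-26)*(-18) = 7488*(-18) = -134784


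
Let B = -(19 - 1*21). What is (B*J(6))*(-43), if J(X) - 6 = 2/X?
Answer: -1634/3 ≈ -544.67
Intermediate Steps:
J(X) = 6 + 2/X
B = 2 (B = -(19 - 21) = -1*(-2) = 2)
(B*J(6))*(-43) = (2*(6 + 2/6))*(-43) = (2*(6 + 2*(⅙)))*(-43) = (2*(6 + ⅓))*(-43) = (2*(19/3))*(-43) = (38/3)*(-43) = -1634/3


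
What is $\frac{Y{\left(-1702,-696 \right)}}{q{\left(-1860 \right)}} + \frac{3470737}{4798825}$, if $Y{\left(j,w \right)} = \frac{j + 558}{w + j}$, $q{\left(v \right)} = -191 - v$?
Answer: $\frac{631649484677}{873007042825} \approx 0.72353$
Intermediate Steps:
$Y{\left(j,w \right)} = \frac{558 + j}{j + w}$
$\frac{Y{\left(-1702,-696 \right)}}{q{\left(-1860 \right)}} + \frac{3470737}{4798825} = \frac{\frac{1}{-1702 - 696} \left(558 - 1702\right)}{-191 - -1860} + \frac{3470737}{4798825} = \frac{\frac{1}{-2398} \left(-1144\right)}{-191 + 1860} + 3470737 \cdot \frac{1}{4798825} = \frac{\left(- \frac{1}{2398}\right) \left(-1144\right)}{1669} + \frac{3470737}{4798825} = \frac{52}{109} \cdot \frac{1}{1669} + \frac{3470737}{4798825} = \frac{52}{181921} + \frac{3470737}{4798825} = \frac{631649484677}{873007042825}$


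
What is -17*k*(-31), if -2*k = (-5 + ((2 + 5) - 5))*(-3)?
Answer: -4743/2 ≈ -2371.5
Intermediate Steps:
k = -9/2 (k = -(-5 + ((2 + 5) - 5))*(-3)/2 = -(-5 + (7 - 5))*(-3)/2 = -(-5 + 2)*(-3)/2 = -(-3)*(-3)/2 = -½*9 = -9/2 ≈ -4.5000)
-17*k*(-31) = -17*(-9/2)*(-31) = (153/2)*(-31) = -4743/2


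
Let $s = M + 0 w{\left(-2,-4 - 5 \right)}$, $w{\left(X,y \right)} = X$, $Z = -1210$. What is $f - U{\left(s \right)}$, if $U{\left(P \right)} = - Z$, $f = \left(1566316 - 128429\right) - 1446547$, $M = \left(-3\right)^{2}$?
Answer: $-9870$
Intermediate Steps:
$M = 9$
$f = -8660$ ($f = 1437887 - 1446547 = -8660$)
$s = 9$ ($s = 9 + 0 \left(-2\right) = 9 + 0 = 9$)
$U{\left(P \right)} = 1210$ ($U{\left(P \right)} = \left(-1\right) \left(-1210\right) = 1210$)
$f - U{\left(s \right)} = -8660 - 1210 = -9870$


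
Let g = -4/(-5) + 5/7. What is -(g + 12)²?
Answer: -223729/1225 ≈ -182.64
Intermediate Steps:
g = 53/35 (g = -4*(-⅕) + 5*(⅐) = ⅘ + 5/7 = 53/35 ≈ 1.5143)
-(g + 12)² = -(53/35 + 12)² = -(473/35)² = -1*223729/1225 = -223729/1225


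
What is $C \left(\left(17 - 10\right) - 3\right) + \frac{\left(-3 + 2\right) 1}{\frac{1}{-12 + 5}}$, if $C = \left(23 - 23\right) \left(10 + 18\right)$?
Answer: $7$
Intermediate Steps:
$C = 0$ ($C = 0 \cdot 28 = 0$)
$C \left(\left(17 - 10\right) - 3\right) + \frac{\left(-3 + 2\right) 1}{\frac{1}{-12 + 5}} = 0 \left(\left(17 - 10\right) - 3\right) + \frac{\left(-3 + 2\right) 1}{\frac{1}{-12 + 5}} = 0 \left(7 + \left(-4 + 1\right)\right) + \frac{\left(-1\right) 1}{\frac{1}{-7}} = 0 \left(7 - 3\right) - \frac{1}{- \frac{1}{7}} = 0 \cdot 4 - -7 = 0 + 7 = 7$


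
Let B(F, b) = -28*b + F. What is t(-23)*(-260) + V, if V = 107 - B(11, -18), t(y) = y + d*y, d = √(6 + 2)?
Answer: 5572 + 11960*√2 ≈ 22486.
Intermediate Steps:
B(F, b) = F - 28*b
d = 2*√2 (d = √8 = 2*√2 ≈ 2.8284)
t(y) = y + 2*y*√2 (t(y) = y + (2*√2)*y = y + 2*y*√2)
V = -408 (V = 107 - (11 - 28*(-18)) = 107 - (11 + 504) = 107 - 1*515 = 107 - 515 = -408)
t(-23)*(-260) + V = -23*(1 + 2*√2)*(-260) - 408 = (-23 - 46*√2)*(-260) - 408 = (5980 + 11960*√2) - 408 = 5572 + 11960*√2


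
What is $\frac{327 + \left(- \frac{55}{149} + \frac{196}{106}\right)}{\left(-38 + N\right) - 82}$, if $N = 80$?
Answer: $- \frac{1297003}{157940} \approx -8.212$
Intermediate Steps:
$\frac{327 + \left(- \frac{55}{149} + \frac{196}{106}\right)}{\left(-38 + N\right) - 82} = \frac{327 + \left(- \frac{55}{149} + \frac{196}{106}\right)}{\left(-38 + 80\right) - 82} = \frac{327 + \left(\left(-55\right) \frac{1}{149} + 196 \cdot \frac{1}{106}\right)}{42 - 82} = \frac{327 + \left(- \frac{55}{149} + \frac{98}{53}\right)}{-40} = \left(327 + \frac{11687}{7897}\right) \left(- \frac{1}{40}\right) = \frac{2594006}{7897} \left(- \frac{1}{40}\right) = - \frac{1297003}{157940}$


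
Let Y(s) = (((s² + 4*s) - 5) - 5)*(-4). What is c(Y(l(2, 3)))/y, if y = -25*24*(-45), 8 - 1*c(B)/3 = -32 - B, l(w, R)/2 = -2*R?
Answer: -38/1125 ≈ -0.033778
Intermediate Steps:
l(w, R) = -4*R (l(w, R) = 2*(-2*R) = -4*R)
Y(s) = 40 - 16*s - 4*s² (Y(s) = ((-5 + s² + 4*s) - 5)*(-4) = (-10 + s² + 4*s)*(-4) = 40 - 16*s - 4*s²)
c(B) = 120 + 3*B (c(B) = 24 - 3*(-32 - B) = 24 + (96 + 3*B) = 120 + 3*B)
y = 27000 (y = -600*(-45) = 27000)
c(Y(l(2, 3)))/y = (120 + 3*(40 - (-64)*3 - 4*(-4*3)²))/27000 = (120 + 3*(40 - 16*(-12) - 4*(-12)²))*(1/27000) = (120 + 3*(40 + 192 - 4*144))*(1/27000) = (120 + 3*(40 + 192 - 576))*(1/27000) = (120 + 3*(-344))*(1/27000) = (120 - 1032)*(1/27000) = -912*1/27000 = -38/1125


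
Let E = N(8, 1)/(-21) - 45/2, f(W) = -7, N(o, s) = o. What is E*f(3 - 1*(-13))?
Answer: 961/6 ≈ 160.17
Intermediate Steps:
E = -961/42 (E = 8/(-21) - 45/2 = 8*(-1/21) - 45*½ = -8/21 - 45/2 = -961/42 ≈ -22.881)
E*f(3 - 1*(-13)) = -961/42*(-7) = 961/6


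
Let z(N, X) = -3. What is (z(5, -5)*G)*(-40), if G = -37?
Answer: -4440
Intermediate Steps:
(z(5, -5)*G)*(-40) = -3*(-37)*(-40) = 111*(-40) = -4440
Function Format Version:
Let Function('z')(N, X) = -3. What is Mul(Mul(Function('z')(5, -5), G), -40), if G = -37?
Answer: -4440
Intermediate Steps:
Mul(Mul(Function('z')(5, -5), G), -40) = Mul(Mul(-3, -37), -40) = Mul(111, -40) = -4440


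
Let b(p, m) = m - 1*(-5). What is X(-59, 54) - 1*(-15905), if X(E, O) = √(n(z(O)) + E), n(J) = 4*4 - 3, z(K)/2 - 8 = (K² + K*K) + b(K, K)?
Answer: 15905 + I*√46 ≈ 15905.0 + 6.7823*I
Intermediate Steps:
b(p, m) = 5 + m (b(p, m) = m + 5 = 5 + m)
z(K) = 26 + 2*K + 4*K² (z(K) = 16 + 2*((K² + K*K) + (5 + K)) = 16 + 2*((K² + K²) + (5 + K)) = 16 + 2*(2*K² + (5 + K)) = 16 + 2*(5 + K + 2*K²) = 16 + (10 + 2*K + 4*K²) = 26 + 2*K + 4*K²)
n(J) = 13 (n(J) = 16 - 3 = 13)
X(E, O) = √(13 + E)
X(-59, 54) - 1*(-15905) = √(13 - 59) - 1*(-15905) = √(-46) + 15905 = I*√46 + 15905 = 15905 + I*√46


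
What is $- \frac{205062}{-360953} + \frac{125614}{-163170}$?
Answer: $- \frac{5940391801}{29448350505} \approx -0.20172$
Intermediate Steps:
$- \frac{205062}{-360953} + \frac{125614}{-163170} = \left(-205062\right) \left(- \frac{1}{360953}\right) + 125614 \left(- \frac{1}{163170}\right) = \frac{205062}{360953} - \frac{62807}{81585} = - \frac{5940391801}{29448350505}$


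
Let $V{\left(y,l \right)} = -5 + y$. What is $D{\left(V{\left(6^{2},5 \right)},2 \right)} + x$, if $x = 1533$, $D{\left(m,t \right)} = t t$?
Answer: $1537$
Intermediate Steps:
$D{\left(m,t \right)} = t^{2}$
$D{\left(V{\left(6^{2},5 \right)},2 \right)} + x = 2^{2} + 1533 = 4 + 1533 = 1537$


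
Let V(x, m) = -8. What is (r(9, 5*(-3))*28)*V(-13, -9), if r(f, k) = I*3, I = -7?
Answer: 4704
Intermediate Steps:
r(f, k) = -21 (r(f, k) = -7*3 = -21)
(r(9, 5*(-3))*28)*V(-13, -9) = -21*28*(-8) = -588*(-8) = 4704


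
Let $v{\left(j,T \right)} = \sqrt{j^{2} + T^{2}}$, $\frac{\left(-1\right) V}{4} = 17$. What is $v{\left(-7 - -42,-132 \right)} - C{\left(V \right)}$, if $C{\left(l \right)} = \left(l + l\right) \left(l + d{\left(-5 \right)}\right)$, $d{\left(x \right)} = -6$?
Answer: $-10064 + \sqrt{18649} \approx -9927.4$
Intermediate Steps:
$V = -68$ ($V = \left(-4\right) 17 = -68$)
$v{\left(j,T \right)} = \sqrt{T^{2} + j^{2}}$
$C{\left(l \right)} = 2 l \left(-6 + l\right)$ ($C{\left(l \right)} = \left(l + l\right) \left(l - 6\right) = 2 l \left(-6 + l\right)$)
$v{\left(-7 - -42,-132 \right)} - C{\left(V \right)} = \sqrt{\left(-132\right)^{2} + \left(-7 - -42\right)^{2}} - 2 \left(-68\right) \left(-6 - 68\right) = \sqrt{17424 + \left(-7 + 42\right)^{2}} - 2 \left(-68\right) \left(-74\right) = \sqrt{17424 + 35^{2}} - 10064 = \sqrt{17424 + 1225} - 10064 = \sqrt{18649} - 10064 = -10064 + \sqrt{18649}$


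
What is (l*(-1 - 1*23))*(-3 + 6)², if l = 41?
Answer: -8856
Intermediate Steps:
(l*(-1 - 1*23))*(-3 + 6)² = (41*(-1 - 1*23))*(-3 + 6)² = (41*(-1 - 23))*3² = (41*(-24))*9 = -984*9 = -8856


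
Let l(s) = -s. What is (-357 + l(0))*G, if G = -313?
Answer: 111741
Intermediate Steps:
(-357 + l(0))*G = (-357 - 1*0)*(-313) = (-357 + 0)*(-313) = -357*(-313) = 111741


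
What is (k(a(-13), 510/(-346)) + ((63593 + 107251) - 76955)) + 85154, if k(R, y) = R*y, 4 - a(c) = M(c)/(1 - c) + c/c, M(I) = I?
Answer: 433628121/2422 ≈ 1.7904e+5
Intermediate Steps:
a(c) = 3 - c/(1 - c) (a(c) = 4 - (c/(1 - c) + c/c) = 4 - (c/(1 - c) + 1) = 4 - (1 + c/(1 - c)) = 4 + (-1 - c/(1 - c)) = 3 - c/(1 - c))
(k(a(-13), 510/(-346)) + ((63593 + 107251) - 76955)) + 85154 = (((-3 + 4*(-13))/(-1 - 13))*(510/(-346)) + ((63593 + 107251) - 76955)) + 85154 = (((-3 - 52)/(-14))*(510*(-1/346)) + (170844 - 76955)) + 85154 = (-1/14*(-55)*(-255/173) + 93889) + 85154 = ((55/14)*(-255/173) + 93889) + 85154 = (-14025/2422 + 93889) + 85154 = 227385133/2422 + 85154 = 433628121/2422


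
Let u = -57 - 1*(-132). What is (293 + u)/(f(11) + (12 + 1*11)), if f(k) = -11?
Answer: 92/3 ≈ 30.667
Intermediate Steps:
u = 75 (u = -57 + 132 = 75)
(293 + u)/(f(11) + (12 + 1*11)) = (293 + 75)/(-11 + (12 + 1*11)) = 368/(-11 + (12 + 11)) = 368/(-11 + 23) = 368/12 = 368*(1/12) = 92/3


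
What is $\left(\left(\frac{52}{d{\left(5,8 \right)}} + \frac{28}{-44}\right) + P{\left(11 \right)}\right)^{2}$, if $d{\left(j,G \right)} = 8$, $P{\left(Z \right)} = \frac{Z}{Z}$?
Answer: $\frac{22801}{484} \approx 47.109$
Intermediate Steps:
$P{\left(Z \right)} = 1$
$\left(\left(\frac{52}{d{\left(5,8 \right)}} + \frac{28}{-44}\right) + P{\left(11 \right)}\right)^{2} = \left(\left(\frac{52}{8} + \frac{28}{-44}\right) + 1\right)^{2} = \left(\left(52 \cdot \frac{1}{8} + 28 \left(- \frac{1}{44}\right)\right) + 1\right)^{2} = \left(\left(\frac{13}{2} - \frac{7}{11}\right) + 1\right)^{2} = \left(\frac{129}{22} + 1\right)^{2} = \left(\frac{151}{22}\right)^{2} = \frac{22801}{484}$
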